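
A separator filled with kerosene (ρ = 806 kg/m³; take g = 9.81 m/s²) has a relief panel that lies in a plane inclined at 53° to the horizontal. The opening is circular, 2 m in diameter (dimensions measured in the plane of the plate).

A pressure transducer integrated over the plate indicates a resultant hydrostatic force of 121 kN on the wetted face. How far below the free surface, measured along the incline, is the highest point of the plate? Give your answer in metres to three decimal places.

y_top ≈ 5.099 m

γ = ρg = 806 × 9.81 / 1000 = 7.90686 kN/m³.
A = π(1)² = 3.14159 m².
From F = γ·h_c·A, the centroid depth is h_c = 121/(7.90686 × 3.14159) = 4.87115 m.
Let θ = 53° be the plate's angle to the horizontal; measure y along the incline from where the plane meets the free surface. Vertical depth h = y·sinθ with sinθ = 0.798636.
Along the incline, y_c = h_c/sinθ = 4.87115/0.798636 = 6.09934 m.
The centroid is at the centre, 1 m below the top of the plate, so the highest point sits at y_top = 6.09934 − 1 = 5.09934 m along the incline.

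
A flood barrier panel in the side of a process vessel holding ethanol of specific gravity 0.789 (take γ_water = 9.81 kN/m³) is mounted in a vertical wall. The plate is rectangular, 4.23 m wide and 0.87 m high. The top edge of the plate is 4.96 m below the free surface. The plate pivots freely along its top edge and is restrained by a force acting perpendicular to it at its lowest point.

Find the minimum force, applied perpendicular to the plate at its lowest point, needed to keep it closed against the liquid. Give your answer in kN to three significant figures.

γ = 0.789 × 9.81 = 7.74009 kN/m³.
The centroid lies 0.87/2 = 0.435 m below the top edge, so the centroid depth is h_c = 4.96 + 0.435 = 5.395 m.
A = 4.23 × 0.87 = 3.6801 m².
Resultant F = γ·h_c·A = 7.74009 × 5.395 × 3.6801 = 153.673 kN.
I_c = b·h³/12 = 4.23 × 0.87³/12 = 0.232122 m⁴.
Centre of pressure: y_p = y_c + I_c/(y_c·A) = 5.395 + 0.232122/(5.395 × 3.6801) = 5.395 + 0.0116914 = 5.40669 m along the plane.
The resultant acts 0.435 + 0.0116914 = 0.446691 m (along the plate) below the hinge at the top edge, so the moment about the hinge is M = F × 0.446691 = 153.673 × 0.446691 = 68.6443 kN·m.
A normal force at the bottom, 0.87 m from the hinge, must supply this moment: P = 68.6443/0.87 = 78.9015 kN.

P ≈ 78.9 kN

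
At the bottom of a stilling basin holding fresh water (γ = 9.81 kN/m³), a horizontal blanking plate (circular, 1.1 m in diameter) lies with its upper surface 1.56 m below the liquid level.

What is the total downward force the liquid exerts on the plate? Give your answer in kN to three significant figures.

F ≈ 14.5 kN

γ = 9.81 kN/m³.
The plate is horizontal, so pressure is uniform at p = γ·h = 9.81 × 1.56 = 15.3036 kN/m².
A = π(0.55)² = 0.950332 m².
F = p·A = 15.3036 × 0.950332 = 14.5435 kN.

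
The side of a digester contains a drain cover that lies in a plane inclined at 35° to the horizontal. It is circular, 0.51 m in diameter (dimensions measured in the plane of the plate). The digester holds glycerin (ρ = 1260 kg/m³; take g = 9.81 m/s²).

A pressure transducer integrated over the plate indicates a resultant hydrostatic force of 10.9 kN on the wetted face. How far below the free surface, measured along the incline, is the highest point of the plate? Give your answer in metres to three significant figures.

γ = ρg = 1260 × 9.81 / 1000 = 12.3606 kN/m³.
A = π(0.255)² = 0.204282 m².
From F = γ·h_c·A, the centroid depth is h_c = 10.9/(12.3606 × 0.204282) = 4.31675 m.
Let θ = 35° be the plate's angle to the horizontal; measure y along the incline from where the plane meets the free surface. Vertical depth h = y·sinθ with sinθ = 0.573576.
Along the incline, y_c = h_c/sinθ = 4.31675/0.573576 = 7.52603 m.
The centroid is at the centre, 0.255 m below the top of the plate, so the highest point sits at y_top = 7.52603 − 0.255 = 7.27103 m along the incline.

y_top ≈ 7.27 m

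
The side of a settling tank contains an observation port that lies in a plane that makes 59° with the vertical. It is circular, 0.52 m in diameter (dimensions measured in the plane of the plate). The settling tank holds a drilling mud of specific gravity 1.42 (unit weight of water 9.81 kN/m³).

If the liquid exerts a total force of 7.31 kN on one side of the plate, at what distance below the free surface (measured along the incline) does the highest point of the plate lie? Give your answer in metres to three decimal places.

γ = 1.42 × 9.81 = 13.9302 kN/m³.
A = π(0.26)² = 0.212372 m².
From F = γ·h_c·A, the centroid depth is h_c = 7.31/(13.9302 × 0.212372) = 2.47094 m.
The plate makes 59° with the vertical, i.e. θ = 90° − 59° = 31° to the horizontal. Measuring y along the incline from the free-surface line, vertical depth h = y·sinθ with sinθ = 0.515038.
Along the incline, y_c = h_c/sinθ = 2.47094/0.515038 = 4.79759 m.
The centroid is at the centre, 0.26 m below the top of the plate, so the highest point sits at y_top = 4.79759 − 0.26 = 4.53759 m along the incline.

y_top ≈ 4.538 m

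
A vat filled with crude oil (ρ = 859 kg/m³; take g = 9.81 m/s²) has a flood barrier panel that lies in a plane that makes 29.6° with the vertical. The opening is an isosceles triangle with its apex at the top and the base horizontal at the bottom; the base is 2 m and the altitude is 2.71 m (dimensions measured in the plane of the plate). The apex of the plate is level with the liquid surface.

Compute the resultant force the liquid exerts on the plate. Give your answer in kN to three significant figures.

γ = ρg = 859 × 9.81 / 1000 = 8.42679 kN/m³.
The plate makes 29.6° with the vertical, i.e. θ = 90° − 29.6° = 60.4° to the horizontal. Measuring y along the incline from the free-surface line, vertical depth h = y·sinθ with sinθ = 0.869495.
With the apex up, the centroid sits 2h/3 = 2 × 2.71/3 = 1.80667 m below the apex, so y_c = 1.80667 m and h_c = 1.80667 × 0.869495 = 1.57089 m.
A = ½ × 2 × 2.71 = 2.71 m².
Resultant F = γ·h_c·A = 8.42679 × 1.57089 × 2.71 = 35.8738 kN.

F ≈ 35.9 kN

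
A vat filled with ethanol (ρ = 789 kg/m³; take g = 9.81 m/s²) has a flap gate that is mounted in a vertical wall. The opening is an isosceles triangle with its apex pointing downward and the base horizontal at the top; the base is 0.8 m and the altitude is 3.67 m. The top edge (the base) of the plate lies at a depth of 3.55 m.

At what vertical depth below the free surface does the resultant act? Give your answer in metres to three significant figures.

h_p = 4.93 m

γ = ρg = 789 × 9.81 / 1000 = 7.74009 kN/m³.
With the apex down, the centroid sits h/3 = 3.67/3 = 1.22333 m below the base (the top edge), so the centroid depth is h_c = 3.55 + 1.22333 = 4.77333 m.
A = ½ × 0.8 × 3.67 = 1.468 m².
Resultant F = γ·h_c·A = 7.74009 × 4.77333 × 1.468 = 54.2367 kN.
I_c = b·h³/36 = 0.8 × 3.67³/36 = 1.09846 m⁴.
Centre of pressure: y_p = y_c + I_c/(y_c·A) = 4.77333 + 1.09846/(4.77333 × 1.468) = 4.77333 + 0.156761 = 4.93009 m along the plane.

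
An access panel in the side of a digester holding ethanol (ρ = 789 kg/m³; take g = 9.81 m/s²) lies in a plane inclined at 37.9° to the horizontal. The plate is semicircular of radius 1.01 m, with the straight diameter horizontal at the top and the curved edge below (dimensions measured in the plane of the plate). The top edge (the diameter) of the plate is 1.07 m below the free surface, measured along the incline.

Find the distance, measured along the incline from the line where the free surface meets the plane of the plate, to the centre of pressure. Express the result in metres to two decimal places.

y_p = 1.55 m

γ = ρg = 789 × 9.81 / 1000 = 7.74009 kN/m³.
Let θ = 37.9° be the plate's angle to the horizontal; measure y along the incline from where the plane meets the free surface. Vertical depth h = y·sinθ with sinθ = 0.614285.
The centroid of a semicircle lies 4r/(3π) = 0.428657 m from the diameter, here below the top edge, so y_c = 1.07 + 0.428657 = 1.49866 m and h_c = 1.49866 × 0.614285 = 0.920604 m.
A = πr²/2 = π × 1.01²/2 = 1.60237 m².
Resultant F = γ·h_c·A = 7.74009 × 0.920604 × 1.60237 = 11.4178 kN.
I_c = (π/8 − 8/(9π))·r⁴ = 0.109757 × 1.01⁴ = 0.114214 m⁴.
Centre of pressure: y_p = y_c + I_c/(y_c·A) = 1.49866 + 0.114214/(1.49866 × 1.60237) = 1.49866 + 0.0475613 = 1.54622 m along the plane.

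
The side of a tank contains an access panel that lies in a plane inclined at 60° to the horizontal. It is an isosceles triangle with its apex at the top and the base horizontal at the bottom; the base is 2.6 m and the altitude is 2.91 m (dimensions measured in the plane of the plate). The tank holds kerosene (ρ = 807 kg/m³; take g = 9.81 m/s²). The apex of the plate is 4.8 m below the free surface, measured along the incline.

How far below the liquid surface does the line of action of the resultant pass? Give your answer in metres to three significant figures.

h_p = 5.90 m

γ = ρg = 807 × 9.81 / 1000 = 7.91667 kN/m³.
Let θ = 60° be the plate's angle to the horizontal; measure y along the incline from where the plane meets the free surface. Vertical depth h = y·sinθ with sinθ = 0.866025.
With the apex up, the centroid sits 2h/3 = 2 × 2.91/3 = 1.94 m below the apex, so y_c = 4.8 + 1.94 = 6.74 m and h_c = 6.74 × 0.866025 = 5.83701 m.
A = ½ × 2.6 × 2.91 = 3.783 m².
Resultant F = γ·h_c·A = 7.91667 × 5.83701 × 3.783 = 174.811 kN.
I_c = b·h³/36 = 2.6 × 2.91³/36 = 1.77971 m⁴.
Centre of pressure: y_p = y_c + I_c/(y_c·A) = 6.74 + 1.77971/(6.74 × 3.783) = 6.74 + 0.0697996 = 6.8098 m along the plane.
Vertically, h_p = y_p·sinθ = 6.8098 × 0.866025 = 5.89746 m.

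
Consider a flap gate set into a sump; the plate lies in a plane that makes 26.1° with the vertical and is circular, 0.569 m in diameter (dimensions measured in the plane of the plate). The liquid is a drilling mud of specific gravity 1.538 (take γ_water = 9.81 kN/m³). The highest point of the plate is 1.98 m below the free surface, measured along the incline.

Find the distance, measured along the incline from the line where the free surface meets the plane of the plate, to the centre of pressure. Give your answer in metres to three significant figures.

y_p = 2.27 m

γ = 1.538 × 9.81 = 15.08778 kN/m³.
The plate makes 26.1° with the vertical, i.e. θ = 90° − 26.1° = 63.9° to the horizontal. Measuring y along the incline from the free-surface line, vertical depth h = y·sinθ with sinθ = 0.898028.
The centroid is at the centre, 0.2845 m below the top of the plate, so y_c = 1.98 + 0.2845 = 2.2645 m and h_c = 2.2645 × 0.898028 = 2.03358 m.
A = π(0.2845)² = 0.254281 m².
Resultant F = γ·h_c·A = 15.08778 × 2.03358 × 0.254281 = 7.8019 kN.
I_c = πr⁴/4 = π × 0.2845⁴/4 = 0.0051454 m⁴.
Centre of pressure: y_p = y_c + I_c/(y_c·A) = 2.2645 + 0.0051454/(2.2645 × 0.254281) = 2.2645 + 0.00893579 = 2.27344 m along the plane.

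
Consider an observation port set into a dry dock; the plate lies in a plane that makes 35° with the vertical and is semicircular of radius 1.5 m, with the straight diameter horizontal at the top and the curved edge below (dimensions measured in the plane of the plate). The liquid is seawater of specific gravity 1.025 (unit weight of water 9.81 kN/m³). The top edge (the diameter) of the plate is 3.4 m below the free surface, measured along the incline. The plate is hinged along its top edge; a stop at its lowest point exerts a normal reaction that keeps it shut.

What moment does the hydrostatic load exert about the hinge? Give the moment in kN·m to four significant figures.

M ≈ 79.39 kN·m

γ = 1.025 × 9.81 = 10.05525 kN/m³.
The plate makes 35° with the vertical, i.e. θ = 90° − 35° = 55° to the horizontal. Measuring y along the incline from the free-surface line, vertical depth h = y·sinθ with sinθ = 0.819152.
The centroid of a semicircle lies 4r/(3π) = 0.63662 m from the diameter, here below the top edge, so y_c = 3.4 + 0.63662 = 4.03662 m and h_c = 4.03662 × 0.819152 = 3.30661 m.
A = πr²/2 = π × 1.5²/2 = 3.53429 m².
Resultant F = γ·h_c·A = 10.05525 × 3.30661 × 3.53429 = 117.511 kN.
I_c = (π/8 − 8/(9π))·r⁴ = 0.109757 × 1.5⁴ = 0.555645 m⁴.
Centre of pressure: y_p = y_c + I_c/(y_c·A) = 4.03662 + 0.555645/(4.03662 × 3.53429) = 4.03662 + 0.0389473 = 4.07557 m along the plane.
The resultant acts 0.63662 + 0.0389473 = 0.675567 m (along the plate) below the hinge at the top edge, so the moment about the hinge is M = F × 0.675567 = 117.511 × 0.675567 = 79.3866 kN·m.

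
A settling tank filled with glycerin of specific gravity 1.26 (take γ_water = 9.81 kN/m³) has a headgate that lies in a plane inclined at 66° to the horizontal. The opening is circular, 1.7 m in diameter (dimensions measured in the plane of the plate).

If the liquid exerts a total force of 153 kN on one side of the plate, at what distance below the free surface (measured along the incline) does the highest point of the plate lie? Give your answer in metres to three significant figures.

γ = 1.26 × 9.81 = 12.3606 kN/m³.
A = π(0.85)² = 2.2698 m².
From F = γ·h_c·A, the centroid depth is h_c = 153/(12.3606 × 2.2698) = 5.45336 m.
Let θ = 66° be the plate's angle to the horizontal; measure y along the incline from where the plane meets the free surface. Vertical depth h = y·sinθ with sinθ = 0.913545.
Along the incline, y_c = h_c/sinθ = 5.45336/0.913545 = 5.96945 m.
The centroid is at the centre, 0.85 m below the top of the plate, so the highest point sits at y_top = 5.96945 − 0.85 = 5.11945 m along the incline.

y_top ≈ 5.12 m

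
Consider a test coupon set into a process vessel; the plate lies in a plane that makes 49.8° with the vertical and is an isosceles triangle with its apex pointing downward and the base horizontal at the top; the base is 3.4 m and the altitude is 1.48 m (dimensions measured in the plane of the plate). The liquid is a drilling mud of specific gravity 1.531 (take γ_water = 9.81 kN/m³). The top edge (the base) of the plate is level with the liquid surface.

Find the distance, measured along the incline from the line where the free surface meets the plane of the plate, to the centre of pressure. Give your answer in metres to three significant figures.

γ = 1.531 × 9.81 = 15.01911 kN/m³.
The plate makes 49.8° with the vertical, i.e. θ = 90° − 49.8° = 40.2° to the horizontal. Measuring y along the incline from the free-surface line, vertical depth h = y·sinθ with sinθ = 0.645458.
With the apex down, the centroid sits h/3 = 1.48/3 = 0.493333 m below the base (the top edge), so y_c = 0.493333 m and h_c = 0.493333 × 0.645458 = 0.318426 m.
A = ½ × 3.4 × 1.48 = 2.516 m².
Resultant F = γ·h_c·A = 15.01911 × 0.318426 × 2.516 = 12.0327 kN.
I_c = b·h³/36 = 3.4 × 1.48³/36 = 0.306169 m⁴.
Centre of pressure: y_p = y_c + I_c/(y_c·A) = 0.493333 + 0.306169/(0.493333 × 2.516) = 0.493333 + 0.246667 = 0.74 m along the plane.

y_p = 0.740 m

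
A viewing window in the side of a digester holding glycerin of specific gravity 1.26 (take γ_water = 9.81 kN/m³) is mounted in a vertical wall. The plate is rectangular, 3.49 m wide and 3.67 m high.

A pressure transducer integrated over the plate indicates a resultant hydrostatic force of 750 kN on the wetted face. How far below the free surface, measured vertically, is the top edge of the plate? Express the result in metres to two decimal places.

d_top ≈ 2.90 m

γ = 1.26 × 9.81 = 12.3606 kN/m³.
A = 3.49 × 3.67 = 12.8083 m².
From F = γ·h_c·A, the centroid depth is h_c = 750/(12.3606 × 12.8083) = 4.73729 m.
The centroid lies 3.67/2 = 1.835 m below the top edge, so the top edge sits at h_top = 4.73729 − 1.835 = 2.90229 m below the surface.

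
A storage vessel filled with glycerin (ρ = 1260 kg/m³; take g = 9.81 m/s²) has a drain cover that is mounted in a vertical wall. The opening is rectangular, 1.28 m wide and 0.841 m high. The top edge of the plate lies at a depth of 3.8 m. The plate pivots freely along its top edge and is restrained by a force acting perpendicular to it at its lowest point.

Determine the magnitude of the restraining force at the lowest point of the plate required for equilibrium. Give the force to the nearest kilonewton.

P ≈ 29 kN

γ = ρg = 1260 × 9.81 / 1000 = 12.3606 kN/m³.
The centroid lies 0.841/2 = 0.4205 m below the top edge, so the centroid depth is h_c = 3.8 + 0.4205 = 4.2205 m.
A = 1.28 × 0.841 = 1.07648 m².
Resultant F = γ·h_c·A = 12.3606 × 4.2205 × 1.07648 = 56.1577 kN.
I_c = b·h³/12 = 1.28 × 0.841³/12 = 0.0634478 m⁴.
Centre of pressure: y_p = y_c + I_c/(y_c·A) = 4.2205 + 0.0634478/(4.2205 × 1.07648) = 4.2205 + 0.0139652 = 4.23447 m along the plane.
The resultant acts 0.4205 + 0.0139652 = 0.434465 m (along the plate) below the hinge at the top edge, so the moment about the hinge is M = F × 0.434465 = 56.1577 × 0.434465 = 24.3986 kN·m.
A normal force at the bottom, 0.841 m from the hinge, must supply this moment: P = 24.3986/0.841 = 29.0114 kN.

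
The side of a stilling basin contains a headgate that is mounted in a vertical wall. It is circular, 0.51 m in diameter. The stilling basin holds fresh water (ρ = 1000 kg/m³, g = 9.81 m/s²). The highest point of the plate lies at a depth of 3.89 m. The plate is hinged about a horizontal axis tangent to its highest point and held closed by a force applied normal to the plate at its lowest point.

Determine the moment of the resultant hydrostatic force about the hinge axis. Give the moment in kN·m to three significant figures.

M ≈ 2.15 kN·m

γ = ρg = 1000 × 9.81 = 9810 N/m³ = 9.81 kN/m³.
The centroid is at the centre, 0.255 m below the top of the plate, so the centroid depth is h_c = 3.89 + 0.255 = 4.145 m.
A = π(0.255)² = 0.204282 m².
Resultant F = γ·h_c·A = 9.81 × 4.145 × 0.204282 = 8.30661 kN.
I_c = πr⁴/4 = π × 0.255⁴/4 = 0.00332086 m⁴.
Centre of pressure: y_p = y_c + I_c/(y_c·A) = 4.145 + 0.00332086/(4.145 × 0.204282) = 4.145 + 0.00392189 = 4.14892 m along the plane.
The resultant acts 0.255 + 0.00392189 = 0.258922 m (along the plate) below the hinge at the top edge, so the moment about the hinge is M = F × 0.258922 = 8.30661 × 0.258922 = 2.15076 kN·m.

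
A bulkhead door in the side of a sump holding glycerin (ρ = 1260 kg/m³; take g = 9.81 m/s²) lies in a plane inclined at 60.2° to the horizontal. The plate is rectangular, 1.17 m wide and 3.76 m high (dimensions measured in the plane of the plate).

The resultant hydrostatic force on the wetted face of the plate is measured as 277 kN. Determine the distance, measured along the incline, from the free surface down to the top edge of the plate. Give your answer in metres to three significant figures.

y_top ≈ 3.99 m

γ = ρg = 1260 × 9.81 / 1000 = 12.3606 kN/m³.
A = 1.17 × 3.76 = 4.3992 m².
From F = γ·h_c·A, the centroid depth is h_c = 277/(12.3606 × 4.3992) = 5.09409 m.
Let θ = 60.2° be the plate's angle to the horizontal; measure y along the incline from where the plane meets the free surface. Vertical depth h = y·sinθ with sinθ = 0.867765.
Along the incline, y_c = h_c/sinθ = 5.09409/0.867765 = 5.87036 m.
The centroid lies 3.76/2 = 1.88 m below the top edge, so the top edge sits at y_top = 5.87036 − 1.88 = 3.99036 m along the incline.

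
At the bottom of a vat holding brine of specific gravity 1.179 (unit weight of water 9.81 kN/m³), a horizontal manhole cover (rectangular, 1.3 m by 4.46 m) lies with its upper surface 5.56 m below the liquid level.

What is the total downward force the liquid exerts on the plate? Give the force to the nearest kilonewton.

γ = 1.179 × 9.81 = 11.56599 kN/m³.
The plate is horizontal, so pressure is uniform at p = γ·h = 11.56599 × 5.56 = 64.3069 kN/m².
A = 1.3 × 4.46 = 5.798 m².
F = p·A = 64.3069 × 5.798 = 372.851 kN.

F ≈ 373 kN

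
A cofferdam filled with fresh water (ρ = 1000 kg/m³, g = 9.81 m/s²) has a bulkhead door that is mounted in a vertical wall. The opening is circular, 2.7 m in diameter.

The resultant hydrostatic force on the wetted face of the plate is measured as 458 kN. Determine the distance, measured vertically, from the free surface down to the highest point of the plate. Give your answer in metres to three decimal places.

d_top ≈ 6.804 m

γ = ρg = 1000 × 9.81 = 9810 N/m³ = 9.81 kN/m³.
A = π(1.35)² = 5.72555 m².
From F = γ·h_c·A, the centroid depth is h_c = 458/(9.81 × 5.72555) = 8.15416 m.
The centroid is at the centre, 1.35 m below the top of the plate, so the highest point sits at h_top = 8.15416 − 1.35 = 6.80416 m below the surface.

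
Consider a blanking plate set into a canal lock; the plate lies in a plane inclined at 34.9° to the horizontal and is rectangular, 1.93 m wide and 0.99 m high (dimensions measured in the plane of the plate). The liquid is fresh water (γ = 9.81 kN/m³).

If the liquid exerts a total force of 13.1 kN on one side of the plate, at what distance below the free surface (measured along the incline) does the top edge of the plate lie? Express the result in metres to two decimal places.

y_top ≈ 0.73 m

γ = 9.81 kN/m³.
A = 1.93 × 0.99 = 1.9107 m².
From F = γ·h_c·A, the centroid depth is h_c = 13.1/(9.81 × 1.9107) = 0.698892 m.
Let θ = 34.9° be the plate's angle to the horizontal; measure y along the incline from where the plane meets the free surface. Vertical depth h = y·sinθ with sinθ = 0.572146.
Along the incline, y_c = h_c/sinθ = 0.698892/0.572146 = 1.22153 m.
The centroid lies 0.99/2 = 0.495 m below the top edge, so the top edge sits at y_top = 1.22153 − 0.495 = 0.72653 m along the incline.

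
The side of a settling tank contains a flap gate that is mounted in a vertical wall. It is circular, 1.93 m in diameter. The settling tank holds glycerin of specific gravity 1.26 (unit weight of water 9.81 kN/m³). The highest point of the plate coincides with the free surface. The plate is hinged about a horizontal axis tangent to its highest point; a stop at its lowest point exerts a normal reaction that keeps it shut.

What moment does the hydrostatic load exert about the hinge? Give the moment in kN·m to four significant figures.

M ≈ 42.09 kN·m

γ = 1.26 × 9.81 = 12.3606 kN/m³.
The centroid is at the centre, 0.965 m below the top of the plate, so the centroid depth is h_c = 0.965 m.
A = π(0.965)² = 2.92553 m².
Resultant F = γ·h_c·A = 12.3606 × 0.965 × 2.92553 = 34.8957 kN.
I_c = πr⁴/4 = π × 0.965⁴/4 = 0.681082 m⁴.
Centre of pressure: y_p = y_c + I_c/(y_c·A) = 0.965 + 0.681082/(0.965 × 2.92553) = 0.965 + 0.24125 = 1.20625 m along the plane.
The resultant acts 0.965 + 0.24125 = 1.20625 m (along the plate) below the hinge at the top edge, so the moment about the hinge is M = F × 1.20625 = 34.8957 × 1.20625 = 42.0929 kN·m.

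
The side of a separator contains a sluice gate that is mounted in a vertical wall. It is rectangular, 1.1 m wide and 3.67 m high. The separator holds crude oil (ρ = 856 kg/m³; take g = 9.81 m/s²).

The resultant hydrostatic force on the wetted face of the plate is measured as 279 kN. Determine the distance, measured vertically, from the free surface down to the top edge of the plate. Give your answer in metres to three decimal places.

γ = ρg = 856 × 9.81 / 1000 = 8.39736 kN/m³.
A = 1.1 × 3.67 = 4.037 m².
From F = γ·h_c·A, the centroid depth is h_c = 279/(8.39736 × 4.037) = 8.23005 m.
The centroid lies 3.67/2 = 1.835 m below the top edge, so the top edge sits at h_top = 8.23005 − 1.835 = 6.39505 m below the surface.

d_top ≈ 6.395 m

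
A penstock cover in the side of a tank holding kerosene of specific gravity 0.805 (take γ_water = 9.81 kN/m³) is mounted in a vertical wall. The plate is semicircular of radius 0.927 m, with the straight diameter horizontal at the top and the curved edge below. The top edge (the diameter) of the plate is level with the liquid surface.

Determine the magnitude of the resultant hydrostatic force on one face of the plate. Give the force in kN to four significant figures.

F ≈ 4.194 kN

γ = 0.805 × 9.81 = 7.89705 kN/m³.
The centroid of a semicircle lies 4r/(3π) = 0.393431 m from the diameter, here below the top edge, so the centroid depth is h_c = 0.393431 m.
A = πr²/2 = π × 0.927²/2 = 1.34983 m².
Resultant F = γ·h_c·A = 7.89705 × 0.393431 × 1.34983 = 4.19385 kN.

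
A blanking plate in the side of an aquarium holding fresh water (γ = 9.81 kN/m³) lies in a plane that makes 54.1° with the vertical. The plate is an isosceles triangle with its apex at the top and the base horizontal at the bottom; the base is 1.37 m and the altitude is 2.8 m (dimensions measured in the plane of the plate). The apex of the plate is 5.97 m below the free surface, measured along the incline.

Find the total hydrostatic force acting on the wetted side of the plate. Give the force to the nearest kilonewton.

γ = 9.81 kN/m³.
The plate makes 54.1° with the vertical, i.e. θ = 90° − 54.1° = 35.9° to the horizontal. Measuring y along the incline from the free-surface line, vertical depth h = y·sinθ with sinθ = 0.586372.
With the apex up, the centroid sits 2h/3 = 2 × 2.8/3 = 1.86667 m below the apex, so y_c = 5.97 + 1.86667 = 7.83667 m and h_c = 7.83667 × 0.586372 = 4.5952 m.
A = ½ × 1.37 × 2.8 = 1.918 m².
Resultant F = γ·h_c·A = 9.81 × 4.5952 × 1.918 = 86.4614 kN.

F ≈ 86 kN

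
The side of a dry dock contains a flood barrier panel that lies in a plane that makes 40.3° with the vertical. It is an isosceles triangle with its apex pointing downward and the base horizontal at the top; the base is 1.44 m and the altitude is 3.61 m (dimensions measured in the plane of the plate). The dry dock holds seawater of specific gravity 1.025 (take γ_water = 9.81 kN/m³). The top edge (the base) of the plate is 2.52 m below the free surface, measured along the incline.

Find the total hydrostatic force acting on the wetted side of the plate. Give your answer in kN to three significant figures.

γ = 1.025 × 9.81 = 10.05525 kN/m³.
The plate makes 40.3° with the vertical, i.e. θ = 90° − 40.3° = 49.7° to the horizontal. Measuring y along the incline from the free-surface line, vertical depth h = y·sinθ with sinθ = 0.762668.
With the apex down, the centroid sits h/3 = 3.61/3 = 1.20333 m below the base (the top edge), so y_c = 2.52 + 1.20333 = 3.72333 m and h_c = 3.72333 × 0.762668 = 2.83966 m.
A = ½ × 1.44 × 3.61 = 2.5992 m².
Resultant F = γ·h_c·A = 10.05525 × 2.83966 × 2.5992 = 74.2162 kN.

F ≈ 74.2 kN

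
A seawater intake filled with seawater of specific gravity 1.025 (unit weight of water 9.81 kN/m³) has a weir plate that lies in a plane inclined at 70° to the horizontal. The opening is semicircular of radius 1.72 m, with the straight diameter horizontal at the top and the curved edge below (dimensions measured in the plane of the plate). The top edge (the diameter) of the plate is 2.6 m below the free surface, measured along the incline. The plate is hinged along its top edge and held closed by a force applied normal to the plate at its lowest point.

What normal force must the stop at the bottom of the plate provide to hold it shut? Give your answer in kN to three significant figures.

γ = 1.025 × 9.81 = 10.05525 kN/m³.
Let θ = 70° be the plate's angle to the horizontal; measure y along the incline from where the plane meets the free surface. Vertical depth h = y·sinθ with sinθ = 0.939693.
The centroid of a semicircle lies 4r/(3π) = 0.729991 m from the diameter, here below the top edge, so y_c = 2.6 + 0.729991 = 3.32999 m and h_c = 3.32999 × 0.939693 = 3.12917 m.
A = πr²/2 = π × 1.72²/2 = 4.64704 m².
Resultant F = γ·h_c·A = 10.05525 × 3.12917 × 4.64704 = 146.217 kN.
I_c = (π/8 − 8/(9π))·r⁴ = 0.109757 × 1.72⁴ = 0.960608 m⁴.
Centre of pressure: y_p = y_c + I_c/(y_c·A) = 3.32999 + 0.960608/(3.32999 × 4.64704) = 3.32999 + 0.0620764 = 3.39207 m along the plane.
The resultant acts 0.729991 + 0.0620764 = 0.792067 m (along the plate) below the hinge at the top edge, so the moment about the hinge is M = F × 0.792067 = 146.217 × 0.792067 = 115.814 kN·m.
A normal force at the bottom, 1.72 m from the hinge, must supply this moment: P = 115.814/1.72 = 67.3337 kN.

P ≈ 67.3 kN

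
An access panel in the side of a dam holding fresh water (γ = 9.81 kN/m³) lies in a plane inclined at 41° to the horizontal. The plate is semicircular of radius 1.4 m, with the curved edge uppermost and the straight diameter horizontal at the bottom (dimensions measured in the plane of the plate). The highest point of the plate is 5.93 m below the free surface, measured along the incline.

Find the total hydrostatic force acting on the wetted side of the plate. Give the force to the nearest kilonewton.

γ = 9.81 kN/m³.
Let θ = 41° be the plate's angle to the horizontal; measure y along the incline from where the plane meets the free surface. Vertical depth h = y·sinθ with sinθ = 0.656059.
The centroid lies 4r/(3π) = 0.594178 m above the diameter, so r − 4r/(3π) = 1.4 − 0.594178 = 0.805822 m below the topmost point, so y_c = 5.93 + 0.805822 = 6.73582 m and h_c = 6.73582 × 0.656059 = 4.4191 m.
A = πr²/2 = π × 1.4²/2 = 3.07876 m².
Resultant F = γ·h_c·A = 9.81 × 4.4191 × 3.07876 = 133.468 kN.

F ≈ 133 kN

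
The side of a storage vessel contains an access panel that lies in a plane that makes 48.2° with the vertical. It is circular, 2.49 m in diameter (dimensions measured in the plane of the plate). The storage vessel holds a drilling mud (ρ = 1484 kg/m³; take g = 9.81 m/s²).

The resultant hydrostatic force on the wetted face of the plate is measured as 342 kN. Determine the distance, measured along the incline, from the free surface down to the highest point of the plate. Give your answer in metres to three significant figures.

γ = ρg = 1484 × 9.81 / 1000 = 14.55804 kN/m³.
A = π(1.245)² = 4.86955 m².
From F = γ·h_c·A, the centroid depth is h_c = 342/(14.55804 × 4.86955) = 4.8243 m.
The plate makes 48.2° with the vertical, i.e. θ = 90° − 48.2° = 41.8° to the horizontal. Measuring y along the incline from the free-surface line, vertical depth h = y·sinθ with sinθ = 0.666532.
Along the incline, y_c = h_c/sinθ = 4.8243/0.666532 = 7.23791 m.
The centroid is at the centre, 1.245 m below the top of the plate, so the highest point sits at y_top = 7.23791 − 1.245 = 5.99291 m along the incline.

y_top ≈ 5.99 m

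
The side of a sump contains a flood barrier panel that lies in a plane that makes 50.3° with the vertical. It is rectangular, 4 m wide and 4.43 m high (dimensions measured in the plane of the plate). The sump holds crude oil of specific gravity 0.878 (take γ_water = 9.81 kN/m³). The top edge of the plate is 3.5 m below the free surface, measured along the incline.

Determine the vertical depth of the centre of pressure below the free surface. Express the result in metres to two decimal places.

h_p = 3.83 m

γ = 0.878 × 9.81 = 8.61318 kN/m³.
The plate makes 50.3° with the vertical, i.e. θ = 90° − 50.3° = 39.7° to the horizontal. Measuring y along the incline from the free-surface line, vertical depth h = y·sinθ with sinθ = 0.638768.
The centroid lies 4.43/2 = 2.215 m below the top edge, so y_c = 3.5 + 2.215 = 5.715 m and h_c = 5.715 × 0.638768 = 3.65056 m.
A = 4 × 4.43 = 17.72 m².
Resultant F = γ·h_c·A = 8.61318 × 3.65056 × 17.72 = 557.169 kN.
I_c = b·h³/12 = 4 × 4.43³/12 = 28.9794 m⁴.
Centre of pressure: y_p = y_c + I_c/(y_c·A) = 5.715 + 28.9794/(5.715 × 17.72) = 5.715 + 0.28616 = 6.00116 m along the plane.
Vertically, h_p = y_p·sinθ = 6.00116 × 0.638768 = 3.83335 m.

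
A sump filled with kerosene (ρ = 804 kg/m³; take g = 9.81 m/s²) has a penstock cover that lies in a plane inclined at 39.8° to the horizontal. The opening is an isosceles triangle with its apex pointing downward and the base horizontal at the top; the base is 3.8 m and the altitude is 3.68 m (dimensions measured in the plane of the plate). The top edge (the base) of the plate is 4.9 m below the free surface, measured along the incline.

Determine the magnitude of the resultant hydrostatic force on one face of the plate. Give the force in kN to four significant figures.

γ = ρg = 804 × 9.81 / 1000 = 7.88724 kN/m³.
Let θ = 39.8° be the plate's angle to the horizontal; measure y along the incline from where the plane meets the free surface. Vertical depth h = y·sinθ with sinθ = 0.640110.
With the apex down, the centroid sits h/3 = 3.68/3 = 1.22667 m below the base (the top edge), so y_c = 4.9 + 1.22667 = 6.12667 m and h_c = 6.12667 × 0.640110 = 3.92174 m.
A = ½ × 3.8 × 3.68 = 6.992 m².
Resultant F = γ·h_c·A = 7.88724 × 3.92174 × 6.992 = 216.274 kN.

F ≈ 216.3 kN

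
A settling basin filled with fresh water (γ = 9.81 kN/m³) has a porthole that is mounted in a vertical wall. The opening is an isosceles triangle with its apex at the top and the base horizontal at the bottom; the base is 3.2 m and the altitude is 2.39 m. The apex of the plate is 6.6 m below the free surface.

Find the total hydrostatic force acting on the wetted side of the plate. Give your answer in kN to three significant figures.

γ = 9.81 kN/m³.
With the apex up, the centroid sits 2h/3 = 2 × 2.39/3 = 1.59333 m below the apex, so the centroid depth is h_c = 6.6 + 1.59333 = 8.19333 m.
A = ½ × 3.2 × 2.39 = 3.824 m².
Resultant F = γ·h_c·A = 9.81 × 8.19333 × 3.824 = 307.36 kN.

F ≈ 307 kN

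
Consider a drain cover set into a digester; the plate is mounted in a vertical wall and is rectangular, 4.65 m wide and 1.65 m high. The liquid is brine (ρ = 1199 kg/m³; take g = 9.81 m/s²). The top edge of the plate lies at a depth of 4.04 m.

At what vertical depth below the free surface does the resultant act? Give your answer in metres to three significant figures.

h_p = 4.91 m

γ = ρg = 1199 × 9.81 / 1000 = 11.76219 kN/m³.
The centroid lies 1.65/2 = 0.825 m below the top edge, so the centroid depth is h_c = 4.04 + 0.825 = 4.865 m.
A = 4.65 × 1.65 = 7.6725 m².
Resultant F = γ·h_c·A = 11.76219 × 4.865 × 7.6725 = 439.044 kN.
I_c = b·h³/12 = 4.65 × 1.65³/12 = 1.7407 m⁴.
Centre of pressure: y_p = y_c + I_c/(y_c·A) = 4.865 + 1.7407/(4.865 × 7.6725) = 4.865 + 0.0466342 = 4.91163 m along the plane.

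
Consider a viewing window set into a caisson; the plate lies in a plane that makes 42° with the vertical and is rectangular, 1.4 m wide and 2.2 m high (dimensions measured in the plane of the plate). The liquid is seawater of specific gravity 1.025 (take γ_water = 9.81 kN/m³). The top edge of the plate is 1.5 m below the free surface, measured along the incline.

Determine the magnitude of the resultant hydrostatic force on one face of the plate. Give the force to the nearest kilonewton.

γ = 1.025 × 9.81 = 10.05525 kN/m³.
The plate makes 42° with the vertical, i.e. θ = 90° − 42° = 48° to the horizontal. Measuring y along the incline from the free-surface line, vertical depth h = y·sinθ with sinθ = 0.743145.
The centroid lies 2.2/2 = 1.1 m below the top edge, so y_c = 1.5 + 1.1 = 2.6 m and h_c = 2.6 × 0.743145 = 1.93218 m.
A = 1.4 × 2.2 = 3.08 m².
Resultant F = γ·h_c·A = 10.05525 × 1.93218 × 3.08 = 59.8399 kN.

F ≈ 60 kN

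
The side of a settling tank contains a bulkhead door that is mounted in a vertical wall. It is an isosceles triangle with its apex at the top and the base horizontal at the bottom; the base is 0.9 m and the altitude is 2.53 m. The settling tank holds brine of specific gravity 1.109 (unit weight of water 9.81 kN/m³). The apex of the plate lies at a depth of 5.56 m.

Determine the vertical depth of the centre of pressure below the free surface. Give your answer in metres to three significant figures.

h_p = 7.30 m

γ = 1.109 × 9.81 = 10.87929 kN/m³.
With the apex up, the centroid sits 2h/3 = 2 × 2.53/3 = 1.68667 m below the apex, so the centroid depth is h_c = 5.56 + 1.68667 = 7.24667 m.
A = ½ × 0.9 × 2.53 = 1.1385 m².
Resultant F = γ·h_c·A = 10.87929 × 7.24667 × 1.1385 = 89.7578 kN.
I_c = b·h³/36 = 0.9 × 2.53³/36 = 0.404857 m⁴.
Centre of pressure: y_p = y_c + I_c/(y_c·A) = 7.24667 + 0.404857/(7.24667 × 1.1385) = 7.24667 + 0.0490716 = 7.29574 m along the plane.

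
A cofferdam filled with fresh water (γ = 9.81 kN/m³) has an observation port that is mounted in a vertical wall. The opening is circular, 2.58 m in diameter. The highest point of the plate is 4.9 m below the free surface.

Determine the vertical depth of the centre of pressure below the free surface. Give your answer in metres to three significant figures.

h_p = 6.26 m

γ = 9.81 kN/m³.
The centroid is at the centre, 1.29 m below the top of the plate, so the centroid depth is h_c = 4.9 + 1.29 = 6.19 m.
A = π(1.29)² = 5.22792 m².
Resultant F = γ·h_c·A = 9.81 × 6.19 × 5.22792 = 317.46 kN.
I_c = πr⁴/4 = π × 1.29⁴/4 = 2.17495 m⁴.
Centre of pressure: y_p = y_c + I_c/(y_c·A) = 6.19 + 2.17495/(6.19 × 5.22792) = 6.19 + 0.0672093 = 6.25721 m along the plane.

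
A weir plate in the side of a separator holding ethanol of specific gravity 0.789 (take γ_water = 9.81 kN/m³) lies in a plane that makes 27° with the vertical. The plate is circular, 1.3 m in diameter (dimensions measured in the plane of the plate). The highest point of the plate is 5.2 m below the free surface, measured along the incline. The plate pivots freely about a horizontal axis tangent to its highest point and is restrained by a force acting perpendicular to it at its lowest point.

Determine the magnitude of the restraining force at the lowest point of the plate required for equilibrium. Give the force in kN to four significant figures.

γ = 0.789 × 9.81 = 7.74009 kN/m³.
The plate makes 27° with the vertical, i.e. θ = 90° − 27° = 63° to the horizontal. Measuring y along the incline from the free-surface line, vertical depth h = y·sinθ with sinθ = 0.891007.
The centroid is at the centre, 0.65 m below the top of the plate, so y_c = 5.2 + 0.65 = 5.85 m and h_c = 5.85 × 0.891007 = 5.21239 m.
A = π(0.65)² = 1.32732 m².
Resultant F = γ·h_c·A = 7.74009 × 5.21239 × 1.32732 = 53.5499 kN.
I_c = πr⁴/4 = π × 0.65⁴/4 = 0.140198 m⁴.
Centre of pressure: y_p = y_c + I_c/(y_c·A) = 5.85 + 0.140198/(5.85 × 1.32732) = 5.85 + 0.0180555 = 5.86806 m along the plane.
The resultant acts 0.65 + 0.0180555 = 0.668056 m (along the plate) below the hinge at the top edge, so the moment about the hinge is M = F × 0.668056 = 53.5499 × 0.668056 = 35.7743 kN·m.
A normal force at the bottom, 1.3 m from the hinge, must supply this moment: P = 35.7743/1.3 = 27.5187 kN.

P ≈ 27.52 kN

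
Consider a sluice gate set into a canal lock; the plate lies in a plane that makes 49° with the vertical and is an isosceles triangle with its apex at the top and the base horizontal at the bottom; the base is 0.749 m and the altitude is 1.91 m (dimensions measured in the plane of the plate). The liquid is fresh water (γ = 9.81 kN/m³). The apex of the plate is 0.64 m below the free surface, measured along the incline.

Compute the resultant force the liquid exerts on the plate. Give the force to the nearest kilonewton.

F ≈ 9 kN

γ = 9.81 kN/m³.
The plate makes 49° with the vertical, i.e. θ = 90° − 49° = 41° to the horizontal. Measuring y along the incline from the free-surface line, vertical depth h = y·sinθ with sinθ = 0.656059.
With the apex up, the centroid sits 2h/3 = 2 × 1.91/3 = 1.27333 m below the apex, so y_c = 0.64 + 1.27333 = 1.91333 m and h_c = 1.91333 × 0.656059 = 1.25526 m.
A = ½ × 0.749 × 1.91 = 0.715295 m².
Resultant F = γ·h_c·A = 9.81 × 1.25526 × 0.715295 = 8.80821 kN.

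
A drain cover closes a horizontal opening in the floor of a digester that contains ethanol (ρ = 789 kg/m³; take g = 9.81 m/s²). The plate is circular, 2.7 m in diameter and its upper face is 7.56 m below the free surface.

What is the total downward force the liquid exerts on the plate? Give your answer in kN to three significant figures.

γ = ρg = 789 × 9.81 / 1000 = 7.74009 kN/m³.
The plate is horizontal, so pressure is uniform at p = γ·h = 7.74009 × 7.56 = 58.5151 kN/m².
A = π(1.35)² = 5.72555 m².
F = p·A = 58.5151 × 5.72555 = 335.031 kN.

F ≈ 335 kN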